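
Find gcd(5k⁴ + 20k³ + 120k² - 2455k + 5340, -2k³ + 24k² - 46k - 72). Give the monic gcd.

k - 4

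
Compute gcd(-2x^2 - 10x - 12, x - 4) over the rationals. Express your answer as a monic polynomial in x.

Apply the Euclidean algorithm:
  -2x^2 - 10x - 12 = (-2x - 18)(x - 4) + (-84)
  x - 4 = (-(1/84)x + 1/21)(-84) + (0)
The last nonzero remainder is the constant -84, so the polynomials are coprime and gcd = 1.

1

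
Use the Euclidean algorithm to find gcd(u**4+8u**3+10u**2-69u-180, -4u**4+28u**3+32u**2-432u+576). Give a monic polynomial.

u**2+u-12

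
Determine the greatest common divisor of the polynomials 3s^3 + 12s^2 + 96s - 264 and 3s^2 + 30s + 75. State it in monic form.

1

By polynomial division,
  3s^3 + 12s^2 + 96s - 264 = (s - 6)(3s^2 + 30s + 75) + (201s + 186)
  3s^2 + 30s + 75 = ((1/67)s + 608/4489)(201s + 186) + (223587/4489)
  201s + 186 = ((300763/74529)s + 278318/74529)(223587/4489) + (0)
The last nonzero remainder is the constant 223587/4489, so the polynomials are coprime and gcd = 1.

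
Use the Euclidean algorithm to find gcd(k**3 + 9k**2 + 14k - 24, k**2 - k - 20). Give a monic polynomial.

Repeated division with remainder:
  k**3 + 9k**2 + 14k - 24 = (k + 10)(k**2 - k - 20) + (44k + 176)
  k**2 - k - 20 = ((1/44)k - 5/44)(44k + 176) + (0)
Last nonzero remainder: 44k + 176. Dividing through by 44 gives the monic gcd k + 4.

k + 4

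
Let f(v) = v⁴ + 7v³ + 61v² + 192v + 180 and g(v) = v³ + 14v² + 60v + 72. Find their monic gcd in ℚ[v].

Apply the Euclidean algorithm:
  v⁴ + 7v³ + 61v² + 192v + 180 = (v − 7)(v³ + 14v² + 60v + 72) + (99v² + 540v + 684)
  v³ + 14v² + 60v + 72 = ((1/99)v + 94/1089)(99v² + 540v + 684) + ((784/121)v + 1568/121)
  99v² + 540v + 684 = ((11979/784)v + 20691/392)((784/121)v + 1568/121) + (0)
Last nonzero remainder: (784/121)v + 1568/121. Dividing through by 784/121 gives the monic gcd v + 2.

v + 2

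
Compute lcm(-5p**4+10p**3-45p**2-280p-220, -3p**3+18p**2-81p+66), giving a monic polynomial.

p**5-3p**4+11p**3+47p**2-12p-44

By polynomial division,
  -5p**4+10p**3-45p**2-280p-220 = ((5/3)p+20/3)(-3p**3+18p**2-81p+66) + (-30p**2+150p-660)
  -3p**3+18p**2-81p+66 = ((1/10)p-1/10)(-30p**2+150p-660) + (0)
Last nonzero remainder: -30p**2+150p-660. Dividing through by -30 gives the monic gcd p**2-5p+22.
Then lcm(f, g) = f·g / gcd(f, g); expanding and making the result monic gives the answer.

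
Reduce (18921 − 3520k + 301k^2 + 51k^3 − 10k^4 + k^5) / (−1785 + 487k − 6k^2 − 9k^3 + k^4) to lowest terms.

(53 − 6k + k^2)/(−5 + k)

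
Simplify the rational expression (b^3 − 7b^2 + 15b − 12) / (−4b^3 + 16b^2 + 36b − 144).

Repeated division with remainder:
  b^3 − 7b^2 + 15b − 12 = (−1/4)(−4b^3 + 16b^2 + 36b − 144) + (−3b^2 + 24b − 48)
  −4b^3 + 16b^2 + 36b − 144 = ((4/3)b + 16/3)(−3b^2 + 24b − 48) + (−28b + 112)
  −3b^2 + 24b − 48 = ((3/28)b − 3/7)(−28b + 112) + (0)
Last nonzero remainder: −28b + 112. Dividing through by −28 gives the monic gcd b − 4.
Cancel b − 4 from numerator and denominator to get the reduced form.

(−b^2 + 3b − 3)/(4b^2 − 36)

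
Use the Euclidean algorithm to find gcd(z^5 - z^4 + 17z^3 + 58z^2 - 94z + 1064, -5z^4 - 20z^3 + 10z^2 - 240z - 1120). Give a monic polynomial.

By polynomial division,
  z^5 - z^4 + 17z^3 + 58z^2 - 94z + 1064 = (-(1/5)z + 1)(-5z^4 - 20z^3 + 10z^2 - 240z - 1120) + (39z^3 - 78z + 2184)
  -5z^4 - 20z^3 + 10z^2 - 240z - 1120 = (-(5/39)z - 20/39)(39z^3 - 78z + 2184) + (0)
Last nonzero remainder: 39z^3 - 78z + 2184. Dividing through by 39 gives the monic gcd z^3 - 2z + 56.

z^3 - 2z + 56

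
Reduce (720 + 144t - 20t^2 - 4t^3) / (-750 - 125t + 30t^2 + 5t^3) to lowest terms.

By polynomial division,
  -4t^3 - 20t^2 + 144t + 720 = (-4/5)(5t^3 + 30t^2 - 125t - 750) + (4t^2 + 44t + 120)
  5t^3 + 30t^2 - 125t - 750 = ((5/4)t - 25/4)(4t^2 + 44t + 120) + (0)
Last nonzero remainder: 4t^2 + 44t + 120. Dividing through by 4 gives the monic gcd t^2 + 11t + 30.
Cancel t^2 + 11t + 30 from numerator and denominator to get the reduced form.

(24 - 4t)/(-25 + 5t)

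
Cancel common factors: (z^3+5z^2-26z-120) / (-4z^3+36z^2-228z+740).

Euclidean algorithm in ℚ[z]:
  z^3+5z^2-26z-120 = (-1/4)(-4z^3+36z^2-228z+740) + (14z^2-83z+65)
  -4z^3+36z^2-228z+740 = (-(2/7)z+43/49)(14z^2-83z+65) + (-(6693/49)z+33465/49)
  14z^2-83z+65 = (-(686/6693)z+637/6693)(-(6693/49)z+33465/49) + (0)
Last nonzero remainder: -(6693/49)z+33465/49. Dividing through by -6693/49 gives the monic gcd z-5.
Cancel z-5 from numerator and denominator to get the reduced form.

(-z^2-10z-24)/(4z^2-16z+148)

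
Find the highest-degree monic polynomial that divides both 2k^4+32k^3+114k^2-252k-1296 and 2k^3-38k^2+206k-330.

k-3

Apply the Euclidean algorithm:
  2k^4+32k^3+114k^2-252k-1296 = (k+35)(2k^3-38k^2+206k-330) + (1238k^2-7132k+10254)
  2k^3-38k^2+206k-330 = ((1/619)k-8195/383161)(1238k^2-7132k+10254) + ((14137200/383161)k-42411600/383161)
  1238k^2-7132k+10254 = ((237176659/7068600)k-654822149/7068600)((14137200/383161)k-42411600/383161) + (0)
Last nonzero remainder: (14137200/383161)k-42411600/383161. Dividing through by 14137200/383161 gives the monic gcd k-3.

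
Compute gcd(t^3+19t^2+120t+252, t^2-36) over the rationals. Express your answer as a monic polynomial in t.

t+6

Euclidean algorithm in ℚ[t]:
  t^3+19t^2+120t+252 = (t+19)(t^2-36) + (156t+936)
  t^2-36 = ((1/156)t-1/26)(156t+936) + (0)
Last nonzero remainder: 156t+936. Dividing through by 156 gives the monic gcd t+6.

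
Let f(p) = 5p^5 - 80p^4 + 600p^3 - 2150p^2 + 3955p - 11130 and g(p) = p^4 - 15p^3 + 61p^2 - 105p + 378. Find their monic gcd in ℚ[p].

Euclidean algorithm in ℚ[p]:
  5p^5 - 80p^4 + 600p^3 - 2150p^2 + 3955p - 11130 = (5p - 5)(p^4 - 15p^3 + 61p^2 - 105p + 378) + (220p^3 - 1320p^2 + 1540p - 9240)
  p^4 - 15p^3 + 61p^2 - 105p + 378 = ((1/220)p - 9/220)(220p^3 - 1320p^2 + 1540p - 9240) + (0)
Last nonzero remainder: 220p^3 - 1320p^2 + 1540p - 9240. Dividing through by 220 gives the monic gcd p^3 - 6p^2 + 7p - 42.

p^3 - 6p^2 + 7p - 42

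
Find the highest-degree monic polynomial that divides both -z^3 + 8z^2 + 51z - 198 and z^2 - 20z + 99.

z - 11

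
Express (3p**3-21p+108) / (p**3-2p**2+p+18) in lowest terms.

By polynomial division,
  3p**3-21p+108 = (3)(p**3-2p**2+p+18) + (6p**2-24p+54)
  p**3-2p**2+p+18 = ((1/6)p+1/3)(6p**2-24p+54) + (0)
Last nonzero remainder: 6p**2-24p+54. Dividing through by 6 gives the monic gcd p**2-4p+9.
Cancel p**2-4p+9 from numerator and denominator to get the reduced form.

(3p+12)/(p+2)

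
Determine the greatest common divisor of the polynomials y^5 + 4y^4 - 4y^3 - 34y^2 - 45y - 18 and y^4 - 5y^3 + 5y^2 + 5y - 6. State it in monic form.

y^2 - 2y - 3

Euclidean algorithm in ℚ[y]:
  y^5 + 4y^4 - 4y^3 - 34y^2 - 45y - 18 = (y + 9)(y^4 - 5y^3 + 5y^2 + 5y - 6) + (36y^3 - 84y^2 - 84y + 36)
  y^4 - 5y^3 + 5y^2 + 5y - 6 = ((1/36)y - 2/27)(36y^3 - 84y^2 - 84y + 36) + ((10/9)y^2 - (20/9)y - 10/3)
  36y^3 - 84y^2 - 84y + 36 = ((162/5)y - 54/5)((10/9)y^2 - (20/9)y - 10/3) + (0)
Last nonzero remainder: (10/9)y^2 - (20/9)y - 10/3. Dividing through by 10/9 gives the monic gcd y^2 - 2y - 3.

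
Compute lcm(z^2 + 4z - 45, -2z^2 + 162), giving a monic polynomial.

z^3 - 5z^2 - 81z + 405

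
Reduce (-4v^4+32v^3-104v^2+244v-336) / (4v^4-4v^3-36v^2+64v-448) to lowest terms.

(-v+3)/(v+4)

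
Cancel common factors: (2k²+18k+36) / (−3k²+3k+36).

(−2k−12)/(3k−12)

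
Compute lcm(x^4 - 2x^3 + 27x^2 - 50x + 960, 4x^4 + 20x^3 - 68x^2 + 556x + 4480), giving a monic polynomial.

By polynomial division,
  x^4 - 2x^3 + 27x^2 - 50x + 960 = (1/4)(4x^4 + 20x^3 - 68x^2 + 556x + 4480) + (-7x^3 + 44x^2 - 189x - 160)
  4x^4 + 20x^3 - 68x^2 + 556x + 4480 = (-(4/7)x - 316/49)(-7x^3 + 44x^2 - 189x - 160) + ((5280/49)x^2 - (5280/7)x + 168960/49)
  -7x^3 + 44x^2 - 189x - 160 = (-(343/5280)x - 49/1056)((5280/49)x^2 - (5280/7)x + 168960/49) + (0)
Last nonzero remainder: (5280/49)x^2 - (5280/7)x + 168960/49. Dividing through by 5280/49 gives the monic gcd x^2 - 7x + 32.
Then lcm(f, g) = f·g / gcd(f, g); expanding and making the result monic gives the answer.

x^6 + 10x^5 + 38x^4 + 204x^3 + 1305x^2 + 9770x + 33600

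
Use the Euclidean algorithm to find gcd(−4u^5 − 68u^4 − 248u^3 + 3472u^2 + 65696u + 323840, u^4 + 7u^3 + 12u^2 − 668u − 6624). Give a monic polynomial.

u^3 + 16u^2 + 156u + 736

By polynomial division,
  −4u^5 − 68u^4 − 248u^3 + 3472u^2 + 65696u + 323840 = (−4u − 40)(u^4 + 7u^3 + 12u^2 − 668u − 6624) + (80u^3 + 1280u^2 + 12480u + 58880)
  u^4 + 7u^3 + 12u^2 − 668u − 6624 = ((1/80)u − 9/80)(80u^3 + 1280u^2 + 12480u + 58880) + (0)
Last nonzero remainder: 80u^3 + 1280u^2 + 12480u + 58880. Dividing through by 80 gives the monic gcd u^3 + 16u^2 + 156u + 736.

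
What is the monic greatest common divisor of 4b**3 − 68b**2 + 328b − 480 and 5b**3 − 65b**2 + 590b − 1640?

b − 4

Euclidean algorithm in ℚ[b]:
  4b**3 − 68b**2 + 328b − 480 = (4/5)(5b**3 − 65b**2 + 590b − 1640) + (−16b**2 − 144b + 832)
  5b**3 − 65b**2 + 590b − 1640 = (−(5/16)b + 55/8)(−16b**2 − 144b + 832) + (1840b − 7360)
  −16b**2 − 144b + 832 = (−(1/115)b − 13/115)(1840b − 7360) + (0)
Last nonzero remainder: 1840b − 7360. Dividing through by 1840 gives the monic gcd b − 4.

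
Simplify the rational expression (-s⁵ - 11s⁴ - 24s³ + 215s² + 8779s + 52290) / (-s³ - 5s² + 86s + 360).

(s³ + 10s² + 104s + 581)/(s + 4)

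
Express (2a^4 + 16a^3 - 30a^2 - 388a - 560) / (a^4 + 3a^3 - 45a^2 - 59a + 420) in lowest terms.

(2a + 4)/(a - 3)

Apply the Euclidean algorithm:
  2a^4 + 16a^3 - 30a^2 - 388a - 560 = (2)(a^4 + 3a^3 - 45a^2 - 59a + 420) + (10a^3 + 60a^2 - 270a - 1400)
  a^4 + 3a^3 - 45a^2 - 59a + 420 = ((1/10)a - 3/10)(10a^3 + 60a^2 - 270a - 1400) + (0)
Last nonzero remainder: 10a^3 + 60a^2 - 270a - 1400. Dividing through by 10 gives the monic gcd a^3 + 6a^2 - 27a - 140.
Cancel a^3 + 6a^2 - 27a - 140 from numerator and denominator to get the reduced form.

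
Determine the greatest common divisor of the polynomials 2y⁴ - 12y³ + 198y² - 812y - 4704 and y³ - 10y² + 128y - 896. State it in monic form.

By polynomial division,
  2y⁴ - 12y³ + 198y² - 812y - 4704 = (2y + 8)(y³ - 10y² + 128y - 896) + (22y² - 44y + 2464)
  y³ - 10y² + 128y - 896 = ((1/22)y - 4/11)(22y² - 44y + 2464) + (0)
Last nonzero remainder: 22y² - 44y + 2464. Dividing through by 22 gives the monic gcd y² - 2y + 112.

y² - 2y + 112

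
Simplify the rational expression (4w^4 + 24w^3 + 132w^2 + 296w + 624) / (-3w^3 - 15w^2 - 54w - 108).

(-4w^2 - 16w - 52)/(3w + 9)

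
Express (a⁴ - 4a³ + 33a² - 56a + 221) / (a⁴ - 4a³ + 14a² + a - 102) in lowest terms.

(a² - a + 13)/(a² - a - 6)

Apply the Euclidean algorithm:
  a⁴ - 4a³ + 33a² - 56a + 221 = (a⁴ - 4a³ + 14a² + a - 102) + (19a² - 57a + 323)
  a⁴ - 4a³ + 14a² + a - 102 = ((1/19)a² - (1/19)a - 6/19)(19a² - 57a + 323) + (0)
Last nonzero remainder: 19a² - 57a + 323. Dividing through by 19 gives the monic gcd a² - 3a + 17.
Cancel a² - 3a + 17 from numerator and denominator to get the reduced form.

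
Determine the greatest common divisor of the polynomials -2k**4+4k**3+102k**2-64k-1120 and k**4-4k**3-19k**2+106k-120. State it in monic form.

k**2+k-20

By polynomial division,
  -2k**4+4k**3+102k**2-64k-1120 = (-2)(k**4-4k**3-19k**2+106k-120) + (-4k**3+64k**2+148k-1360)
  k**4-4k**3-19k**2+106k-120 = (-(1/4)k-3)(-4k**3+64k**2+148k-1360) + (210k**2+210k-4200)
  -4k**3+64k**2+148k-1360 = (-(2/105)k+34/105)(210k**2+210k-4200) + (0)
Last nonzero remainder: 210k**2+210k-4200. Dividing through by 210 gives the monic gcd k**2+k-20.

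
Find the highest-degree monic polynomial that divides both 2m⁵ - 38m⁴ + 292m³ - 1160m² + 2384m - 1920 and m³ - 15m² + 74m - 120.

m² - 11m + 30

Apply the Euclidean algorithm:
  2m⁵ - 38m⁴ + 292m³ - 1160m² + 2384m - 1920 = (2m² - 8m + 24)(m³ - 15m² + 74m - 120) + (32m² - 352m + 960)
  m³ - 15m² + 74m - 120 = ((1/32)m - 1/8)(32m² - 352m + 960) + (0)
Last nonzero remainder: 32m² - 352m + 960. Dividing through by 32 gives the monic gcd m² - 11m + 30.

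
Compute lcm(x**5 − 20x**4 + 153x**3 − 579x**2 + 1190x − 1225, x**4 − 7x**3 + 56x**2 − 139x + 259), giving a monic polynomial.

x**7 − 24x**6 + 270x**5 − 1931x**4 + 9167x**3 − 27408x**2 + 48930x − 45325

Repeated division with remainder:
  x**5 − 20x**4 + 153x**3 − 579x**2 + 1190x − 1225 = (x − 13)(x**4 − 7x**3 + 56x**2 − 139x + 259) + (6x**3 + 288x**2 − 876x + 2142)
  x**4 − 7x**3 + 56x**2 − 139x + 259 = ((1/6)x − 55/6)(6x**3 + 288x**2 − 876x + 2142) + (2842x**2 − 8526x + 19894)
  6x**3 + 288x**2 − 876x + 2142 = ((3/1421)x + 153/1421)(2842x**2 − 8526x + 19894) + (0)
Last nonzero remainder: 2842x**2 − 8526x + 19894. Dividing through by 2842 gives the monic gcd x**2 − 3x + 7.
Then lcm(f, g) = f·g / gcd(f, g); expanding and making the result monic gives the answer.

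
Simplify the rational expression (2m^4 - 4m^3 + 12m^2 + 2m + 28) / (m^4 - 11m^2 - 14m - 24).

Apply the Euclidean algorithm:
  2m^4 - 4m^3 + 12m^2 + 2m + 28 = (2)(m^4 - 11m^2 - 14m - 24) + (-4m^3 + 34m^2 + 30m + 76)
  m^4 - 11m^2 - 14m - 24 = (-(1/4)m - 17/8)(-4m^3 + 34m^2 + 30m + 76) + ((275/4)m^2 + (275/4)m + 275/2)
  -4m^3 + 34m^2 + 30m + 76 = (-(16/275)m + 152/275)((275/4)m^2 + (275/4)m + 275/2) + (0)
Last nonzero remainder: (275/4)m^2 + (275/4)m + 275/2. Dividing through by 275/4 gives the monic gcd m^2 + m + 2.
Cancel m^2 + m + 2 from numerator and denominator to get the reduced form.

(2m^2 - 6m + 14)/(m^2 - m - 12)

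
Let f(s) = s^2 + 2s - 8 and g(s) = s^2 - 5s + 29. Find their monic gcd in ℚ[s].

By polynomial division,
  s^2 + 2s - 8 = (s^2 - 5s + 29) + (7s - 37)
  s^2 - 5s + 29 = ((1/7)s + 2/49)(7s - 37) + (1495/49)
  7s - 37 = ((343/1495)s - 1813/1495)(1495/49) + (0)
The last nonzero remainder is the constant 1495/49, so the polynomials are coprime and gcd = 1.

1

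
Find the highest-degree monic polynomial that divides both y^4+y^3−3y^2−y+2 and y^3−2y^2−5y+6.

Repeated division with remainder:
  y^4+y^3−3y^2−y+2 = (y+3)(y^3−2y^2−5y+6) + (8y^2+8y−16)
  y^3−2y^2−5y+6 = ((1/8)y−3/8)(8y^2+8y−16) + (0)
Last nonzero remainder: 8y^2+8y−16. Dividing through by 8 gives the monic gcd y^2+y−2.

y^2+y−2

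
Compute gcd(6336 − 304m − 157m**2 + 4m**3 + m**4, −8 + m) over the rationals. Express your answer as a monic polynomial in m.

−8 + m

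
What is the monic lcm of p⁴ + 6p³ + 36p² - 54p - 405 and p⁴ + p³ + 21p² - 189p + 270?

p⁵ + 4p⁴ + 24p³ - 126p² - 297p + 810

By polynomial division,
  p⁴ + 6p³ + 36p² - 54p - 405 = (p⁴ + p³ + 21p² - 189p + 270) + (5p³ + 15p² + 135p - 675)
  p⁴ + p³ + 21p² - 189p + 270 = ((1/5)p - 2/5)(5p³ + 15p² + 135p - 675) + (0)
Last nonzero remainder: 5p³ + 15p² + 135p - 675. Dividing through by 5 gives the monic gcd p³ + 3p² + 27p - 135.
Then lcm(f, g) = f·g / gcd(f, g); expanding and making the result monic gives the answer.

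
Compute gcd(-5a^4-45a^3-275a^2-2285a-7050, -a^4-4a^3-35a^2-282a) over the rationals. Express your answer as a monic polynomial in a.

Repeated division with remainder:
  -5a^4-45a^3-275a^2-2285a-7050 = (5)(-a^4-4a^3-35a^2-282a) + (-25a^3-100a^2-875a-7050)
  -a^4-4a^3-35a^2-282a = ((1/25)a)(-25a^3-100a^2-875a-7050) + (0)
Last nonzero remainder: -25a^3-100a^2-875a-7050. Dividing through by -25 gives the monic gcd a^3+4a^2+35a+282.

a^3+4a^2+35a+282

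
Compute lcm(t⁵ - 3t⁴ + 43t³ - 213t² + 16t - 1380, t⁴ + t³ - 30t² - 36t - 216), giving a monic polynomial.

Repeated division with remainder:
  t⁵ - 3t⁴ + 43t³ - 213t² + 16t - 1380 = (t - 4)(t⁴ + t³ - 30t² - 36t - 216) + (77t³ - 297t² + 88t - 2244)
  t⁴ + t³ - 30t² - 36t - 216 = ((1/77)t + 34/539)(77t³ - 297t² + 88t - 2244) + (-(608/49)t² - (608/49)t - 3648/49)
  77t³ - 297t² + 88t - 2244 = (-(3773/608)t + 9163/304)(-(608/49)t² - (608/49)t - 3648/49) + (0)
Last nonzero remainder: -(608/49)t² - (608/49)t - 3648/49. Dividing through by -608/49 gives the monic gcd t² + t + 6.
Then lcm(f, g) = f·g / gcd(f, g); expanding and making the result monic gives the answer.

t⁷ - 3t⁶ + 7t⁵ - 105t⁴ - 1532t³ + 6288t² - 576t + 49680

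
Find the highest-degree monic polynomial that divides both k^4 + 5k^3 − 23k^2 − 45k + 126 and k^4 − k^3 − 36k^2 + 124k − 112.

k^2 + 5k − 14

By polynomial division,
  k^4 + 5k^3 − 23k^2 − 45k + 126 = (k^4 − k^3 − 36k^2 + 124k − 112) + (6k^3 + 13k^2 − 169k + 238)
  k^4 − k^3 − 36k^2 + 124k − 112 = ((1/6)k − 19/36)(6k^3 + 13k^2 − 169k + 238) + (−(35/36)k^2 − (175/36)k + 245/18)
  6k^3 + 13k^2 − 169k + 238 = (−(216/35)k + 612/35)(−(35/36)k^2 − (175/36)k + 245/18) + (0)
Last nonzero remainder: −(35/36)k^2 − (175/36)k + 245/18. Dividing through by −35/36 gives the monic gcd k^2 + 5k − 14.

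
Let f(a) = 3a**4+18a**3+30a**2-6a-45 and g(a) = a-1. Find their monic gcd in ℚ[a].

a-1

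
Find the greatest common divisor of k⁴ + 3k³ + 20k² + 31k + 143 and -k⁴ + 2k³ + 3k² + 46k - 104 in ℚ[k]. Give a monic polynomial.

Repeated division with remainder:
  k⁴ + 3k³ + 20k² + 31k + 143 = (-1)(-k⁴ + 2k³ + 3k² + 46k - 104) + (5k³ + 23k² + 77k + 39)
  -k⁴ + 2k³ + 3k² + 46k - 104 = (-(1/5)k + 33/25)(5k³ + 23k² + 77k + 39) + (-(299/25)k² - (1196/25)k - 3887/25)
  5k³ + 23k² + 77k + 39 = (-(125/299)k - 75/299)(-(299/25)k² - (1196/25)k - 3887/25) + (0)
Last nonzero remainder: -(299/25)k² - (1196/25)k - 3887/25. Dividing through by -299/25 gives the monic gcd k² + 4k + 13.

k² + 4k + 13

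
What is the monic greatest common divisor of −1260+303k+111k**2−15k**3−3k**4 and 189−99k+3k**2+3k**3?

Apply the Euclidean algorithm:
  −3k**4−15k**3+111k**2+303k−1260 = (−k−4)(3k**3+3k**2−99k+189) + (24k**2+96k−504)
  3k**3+3k**2−99k+189 = ((1/8)k−3/8)(24k**2+96k−504) + (0)
Last nonzero remainder: 24k**2+96k−504. Dividing through by 24 gives the monic gcd k**2+4k−21.

−21+4k+k**2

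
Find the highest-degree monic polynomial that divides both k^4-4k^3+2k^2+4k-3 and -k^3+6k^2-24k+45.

k-3

By polynomial division,
  k^4-4k^3+2k^2+4k-3 = (-k-2)(-k^3+6k^2-24k+45) + (-10k^2+k+87)
  -k^3+6k^2-24k+45 = ((1/10)k-59/100)(-10k^2+k+87) + (-(3211/100)k+9633/100)
  -10k^2+k+87 = ((1000/3211)k+2900/3211)(-(3211/100)k+9633/100) + (0)
Last nonzero remainder: -(3211/100)k+9633/100. Dividing through by -3211/100 gives the monic gcd k-3.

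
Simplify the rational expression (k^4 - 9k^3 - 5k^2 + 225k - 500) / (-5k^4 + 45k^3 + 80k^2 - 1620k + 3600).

(-k^2 + 25)/(5k^2 - 180)

By polynomial division,
  k^4 - 9k^3 - 5k^2 + 225k - 500 = (-1/5)(-5k^4 + 45k^3 + 80k^2 - 1620k + 3600) + (11k^2 - 99k + 220)
  -5k^4 + 45k^3 + 80k^2 - 1620k + 3600 = (-(5/11)k^2 + 180/11)(11k^2 - 99k + 220) + (0)
Last nonzero remainder: 11k^2 - 99k + 220. Dividing through by 11 gives the monic gcd k^2 - 9k + 20.
Cancel k^2 - 9k + 20 from numerator and denominator to get the reduced form.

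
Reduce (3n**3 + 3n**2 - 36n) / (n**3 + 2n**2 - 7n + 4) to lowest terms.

Repeated division with remainder:
  3n**3 + 3n**2 - 36n = (3)(n**3 + 2n**2 - 7n + 4) + (-3n**2 - 15n - 12)
  n**3 + 2n**2 - 7n + 4 = (-(1/3)n + 1)(-3n**2 - 15n - 12) + (4n + 16)
  -3n**2 - 15n - 12 = (-(3/4)n - 3/4)(4n + 16) + (0)
Last nonzero remainder: 4n + 16. Dividing through by 4 gives the monic gcd n + 4.
Cancel n + 4 from numerator and denominator to get the reduced form.

(3n**2 - 9n)/(n**2 - 2n + 1)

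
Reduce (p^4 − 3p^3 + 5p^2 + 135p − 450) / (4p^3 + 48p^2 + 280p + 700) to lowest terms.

(p^3 − 8p^2 + 45p − 90)/(4p^2 + 28p + 140)

Apply the Euclidean algorithm:
  p^4 − 3p^3 + 5p^2 + 135p − 450 = ((1/4)p − 15/4)(4p^3 + 48p^2 + 280p + 700) + (115p^2 + 1010p + 2175)
  4p^3 + 48p^2 + 280p + 700 = ((4/115)p + 296/2645)(115p^2 + 1010p + 2175) + ((48308/529)p + 241540/529)
  115p^2 + 1010p + 2175 = ((60835/48308)p + 230115/48308)((48308/529)p + 241540/529) + (0)
Last nonzero remainder: (48308/529)p + 241540/529. Dividing through by 48308/529 gives the monic gcd p + 5.
Cancel p + 5 from numerator and denominator to get the reduced form.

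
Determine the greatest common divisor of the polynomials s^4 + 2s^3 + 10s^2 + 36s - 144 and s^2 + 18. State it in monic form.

Apply the Euclidean algorithm:
  s^4 + 2s^3 + 10s^2 + 36s - 144 = (s^2 + 2s - 8)(s^2 + 18) + (0)
The last nonzero remainder s^2 + 18 is already monic.

s^2 + 18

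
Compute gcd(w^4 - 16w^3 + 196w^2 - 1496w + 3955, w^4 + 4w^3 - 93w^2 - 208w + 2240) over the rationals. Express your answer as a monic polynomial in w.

Repeated division with remainder:
  w^4 - 16w^3 + 196w^2 - 1496w + 3955 = (w^4 + 4w^3 - 93w^2 - 208w + 2240) + (-20w^3 + 289w^2 - 1288w + 1715)
  w^4 + 4w^3 - 93w^2 - 208w + 2240 = (-(1/20)w - 369/400)(-20w^3 + 289w^2 - 1288w + 1715) + ((43681/400)w^2 - (131043/100)w + 305767/80)
  -20w^3 + 289w^2 - 1288w + 1715 = (-(8000/43681)w + 19600/43681)((43681/400)w^2 - (131043/100)w + 305767/80) + (0)
Last nonzero remainder: (43681/400)w^2 - (131043/100)w + 305767/80. Dividing through by 43681/400 gives the monic gcd w^2 - 12w + 35.

w^2 - 12w + 35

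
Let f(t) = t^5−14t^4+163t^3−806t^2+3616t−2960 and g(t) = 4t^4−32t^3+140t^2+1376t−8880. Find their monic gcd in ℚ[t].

t^2−9t+74

Repeated division with remainder:
  t^5−14t^4+163t^3−806t^2+3616t−2960 = ((1/4)t−3/2)(4t^4−32t^3+140t^2+1376t−8880) + (80t^3−940t^2+7900t−16280)
  4t^4−32t^3+140t^2+1376t−8880 = ((1/20)t+3/16)(80t^3−940t^2+7900t−16280) + (−(315/4)t^2+(2835/4)t−11655/2)
  80t^3−940t^2+7900t−16280 = (−(64/63)t+176/63)(−(315/4)t^2+(2835/4)t−11655/2) + (0)
Last nonzero remainder: −(315/4)t^2+(2835/4)t−11655/2. Dividing through by −315/4 gives the monic gcd t^2−9t+74.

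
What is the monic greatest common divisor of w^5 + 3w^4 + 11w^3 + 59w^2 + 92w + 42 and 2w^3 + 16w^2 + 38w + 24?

w^2 + 4w + 3

Euclidean algorithm in ℚ[w]:
  w^5 + 3w^4 + 11w^3 + 59w^2 + 92w + 42 = ((1/2)w^2 − (5/2)w + 16)(2w^3 + 16w^2 + 38w + 24) + (−114w^2 − 456w − 342)
  2w^3 + 16w^2 + 38w + 24 = (−(1/57)w − 4/57)(−114w^2 − 456w − 342) + (0)
Last nonzero remainder: −114w^2 − 456w − 342. Dividing through by −114 gives the monic gcd w^2 + 4w + 3.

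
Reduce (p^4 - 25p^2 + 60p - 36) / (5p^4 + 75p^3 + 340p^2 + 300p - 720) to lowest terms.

Euclidean algorithm in ℚ[p]:
  p^4 - 25p^2 + 60p - 36 = (1/5)(5p^4 + 75p^3 + 340p^2 + 300p - 720) + (-15p^3 - 93p^2 + 108)
  5p^4 + 75p^3 + 340p^2 + 300p - 720 = (-(1/3)p - 44/15)(-15p^3 - 93p^2 + 108) + ((336/5)p^2 + 336p - 2016/5)
  -15p^3 - 93p^2 + 108 = (-(25/112)p - 15/56)((336/5)p^2 + 336p - 2016/5) + (0)
Last nonzero remainder: (336/5)p^2 + 336p - 2016/5. Dividing through by 336/5 gives the monic gcd p^2 + 5p - 6.
Cancel p^2 + 5p - 6 from numerator and denominator to get the reduced form.

(p^2 - 5p + 6)/(5p^2 + 50p + 120)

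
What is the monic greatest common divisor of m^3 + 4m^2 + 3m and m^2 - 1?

Euclidean algorithm in ℚ[m]:
  m^3 + 4m^2 + 3m = (m + 4)(m^2 - 1) + (4m + 4)
  m^2 - 1 = ((1/4)m - 1/4)(4m + 4) + (0)
Last nonzero remainder: 4m + 4. Dividing through by 4 gives the monic gcd m + 1.

m + 1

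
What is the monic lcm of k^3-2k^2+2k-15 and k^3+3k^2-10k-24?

Euclidean algorithm in ℚ[k]:
  k^3-2k^2+2k-15 = (k^3+3k^2-10k-24) + (-5k^2+12k+9)
  k^3+3k^2-10k-24 = (-(1/5)k-27/25)(-5k^2+12k+9) + ((119/25)k-357/25)
  -5k^2+12k+9 = (-(125/119)k-75/119)((119/25)k-357/25) + (0)
Last nonzero remainder: (119/25)k-357/25. Dividing through by 119/25 gives the monic gcd k-3.
Then lcm(f, g) = f·g / gcd(f, g); expanding and making the result monic gives the answer.

k^5+4k^4-2k^3-19k^2-74k-120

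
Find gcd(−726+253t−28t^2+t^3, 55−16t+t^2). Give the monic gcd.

Repeated division with remainder:
  t^3−28t^2+253t−726 = (t−12)(t^2−16t+55) + (6t−66)
  t^2−16t+55 = ((1/6)t−5/6)(6t−66) + (0)
Last nonzero remainder: 6t−66. Dividing through by 6 gives the monic gcd t−11.

−11+t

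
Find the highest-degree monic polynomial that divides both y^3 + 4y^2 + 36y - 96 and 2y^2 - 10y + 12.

Repeated division with remainder:
  y^3 + 4y^2 + 36y - 96 = ((1/2)y + 9/2)(2y^2 - 10y + 12) + (75y - 150)
  2y^2 - 10y + 12 = ((2/75)y - 2/25)(75y - 150) + (0)
Last nonzero remainder: 75y - 150. Dividing through by 75 gives the monic gcd y - 2.

y - 2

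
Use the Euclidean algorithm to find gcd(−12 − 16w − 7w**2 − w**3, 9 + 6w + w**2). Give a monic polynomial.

Repeated division with remainder:
  −w**3 − 7w**2 − 16w − 12 = (−w − 1)(w**2 + 6w + 9) + (−w − 3)
  w**2 + 6w + 9 = (−w − 3)(−w − 3) + (0)
Last nonzero remainder: −w − 3. Dividing through by −1 gives the monic gcd w + 3.

3 + w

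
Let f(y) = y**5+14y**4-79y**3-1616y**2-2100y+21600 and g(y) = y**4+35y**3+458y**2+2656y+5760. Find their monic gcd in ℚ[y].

y**3+27y**2+242y+720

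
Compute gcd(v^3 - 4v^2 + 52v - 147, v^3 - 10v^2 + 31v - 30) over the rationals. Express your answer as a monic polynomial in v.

Repeated division with remainder:
  v^3 - 4v^2 + 52v - 147 = (v^3 - 10v^2 + 31v - 30) + (6v^2 + 21v - 117)
  v^3 - 10v^2 + 31v - 30 = ((1/6)v - 9/4)(6v^2 + 21v - 117) + ((391/4)v - 1173/4)
  6v^2 + 21v - 117 = ((24/391)v + 156/391)((391/4)v - 1173/4) + (0)
Last nonzero remainder: (391/4)v - 1173/4. Dividing through by 391/4 gives the monic gcd v - 3.

v - 3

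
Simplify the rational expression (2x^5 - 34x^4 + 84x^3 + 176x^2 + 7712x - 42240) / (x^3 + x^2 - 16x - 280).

Repeated division with remainder:
  2x^5 - 34x^4 + 84x^3 + 176x^2 + 7712x - 42240 = (2x^2 - 36x + 152)(x^3 + x^2 - 16x - 280) + (8x^2 + 64x + 320)
  x^3 + x^2 - 16x - 280 = ((1/8)x - 7/8)(8x^2 + 64x + 320) + (0)
Last nonzero remainder: 8x^2 + 64x + 320. Dividing through by 8 gives the monic gcd x^2 + 8x + 40.
Cancel x^2 + 8x + 40 from numerator and denominator to get the reduced form.

(2x^3 - 50x^2 + 404x - 1056)/(x - 7)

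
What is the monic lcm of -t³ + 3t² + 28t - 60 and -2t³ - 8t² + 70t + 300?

t⁴ + 2t³ - 43t² - 80t + 300

Repeated division with remainder:
  -t³ + 3t² + 28t - 60 = (1/2)(-2t³ - 8t² + 70t + 300) + (7t² - 7t - 210)
  -2t³ - 8t² + 70t + 300 = (-(2/7)t - 10/7)(7t² - 7t - 210) + (0)
Last nonzero remainder: 7t² - 7t - 210. Dividing through by 7 gives the monic gcd t² - t - 30.
Then lcm(f, g) = f·g / gcd(f, g); expanding and making the result monic gives the answer.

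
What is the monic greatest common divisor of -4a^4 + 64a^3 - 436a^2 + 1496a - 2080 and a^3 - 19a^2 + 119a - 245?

a - 5

Repeated division with remainder:
  -4a^4 + 64a^3 - 436a^2 + 1496a - 2080 = (-4a - 12)(a^3 - 19a^2 + 119a - 245) + (-188a^2 + 1944a - 5020)
  a^3 - 19a^2 + 119a - 245 = (-(1/188)a + 407/8836)(-188a^2 + 1944a - 5020) + ((6084/2209)a - 30420/2209)
  -188a^2 + 1944a - 5020 = (-(103823/1521)a + 554459/1521)((6084/2209)a - 30420/2209) + (0)
Last nonzero remainder: (6084/2209)a - 30420/2209. Dividing through by 6084/2209 gives the monic gcd a - 5.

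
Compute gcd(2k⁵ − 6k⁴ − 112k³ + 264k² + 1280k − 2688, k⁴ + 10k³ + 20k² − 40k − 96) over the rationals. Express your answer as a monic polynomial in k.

By polynomial division,
  2k⁵ − 6k⁴ − 112k³ + 264k² + 1280k − 2688 = (2k − 26)(k⁴ + 10k³ + 20k² − 40k − 96) + (108k³ + 864k² + 432k − 5184)
  k⁴ + 10k³ + 20k² − 40k − 96 = ((1/108)k + 1/54)(108k³ + 864k² + 432k − 5184) + (0)
Last nonzero remainder: 108k³ + 864k² + 432k − 5184. Dividing through by 108 gives the monic gcd k³ + 8k² + 4k − 48.

k³ + 8k² + 4k − 48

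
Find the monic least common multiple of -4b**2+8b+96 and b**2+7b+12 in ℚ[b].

b**3+b**2-30b-72

Repeated division with remainder:
  -4b**2+8b+96 = (-4)(b**2+7b+12) + (36b+144)
  b**2+7b+12 = ((1/36)b+1/12)(36b+144) + (0)
Last nonzero remainder: 36b+144. Dividing through by 36 gives the monic gcd b+4.
Then lcm(f, g) = f·g / gcd(f, g); expanding and making the result monic gives the answer.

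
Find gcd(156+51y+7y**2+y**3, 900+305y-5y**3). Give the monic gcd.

4+y

Euclidean algorithm in ℚ[y]:
  y**3+7y**2+51y+156 = (-1/5)(-5y**3+305y+900) + (7y**2+112y+336)
  -5y**3+305y+900 = (-(5/7)y+80/7)(7y**2+112y+336) + (-735y-2940)
  7y**2+112y+336 = (-(1/105)y-4/35)(-735y-2940) + (0)
Last nonzero remainder: -735y-2940. Dividing through by -735 gives the monic gcd y+4.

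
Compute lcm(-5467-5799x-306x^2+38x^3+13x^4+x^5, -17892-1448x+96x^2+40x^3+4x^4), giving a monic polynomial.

-49203-57658x-8553x^2+36x^3+155x^4+22x^5+x^6

Euclidean algorithm in ℚ[x]:
  x^5+13x^4+38x^3-306x^2-5799x-5467 = ((1/4)x+3/4)(4x^4+40x^3+96x^2-1448x-17892) + (-16x^3-16x^2-240x+7952)
  4x^4+40x^3+96x^2-1448x-17892 = (-(1/4)x-9/4)(-16x^3-16x^2-240x+7952) + (0)
Last nonzero remainder: -16x^3-16x^2-240x+7952. Dividing through by -16 gives the monic gcd x^3+x^2+15x-497.
Then lcm(f, g) = f·g / gcd(f, g); expanding and making the result monic gives the answer.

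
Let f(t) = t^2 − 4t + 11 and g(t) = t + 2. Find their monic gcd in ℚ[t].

Euclidean algorithm in ℚ[t]:
  t^2 − 4t + 11 = (t − 6)(t + 2) + (23)
  t + 2 = ((1/23)t + 2/23)(23) + (0)
The last nonzero remainder is the constant 23, so the polynomials are coprime and gcd = 1.

1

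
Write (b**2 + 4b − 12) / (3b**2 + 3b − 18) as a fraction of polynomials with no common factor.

(b + 6)/(3b + 9)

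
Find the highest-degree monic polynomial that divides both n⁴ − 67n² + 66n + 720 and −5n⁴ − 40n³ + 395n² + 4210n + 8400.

n² + 11n + 24

Apply the Euclidean algorithm:
  n⁴ − 67n² + 66n + 720 = (−1/5)(−5n⁴ − 40n³ + 395n² + 4210n + 8400) + (−8n³ + 12n² + 908n + 2400)
  −5n⁴ − 40n³ + 395n² + 4210n + 8400 = ((5/8)n + 95/16)(−8n³ + 12n² + 908n + 2400) + (−(975/4)n² − (10725/4)n − 5850)
  −8n³ + 12n² + 908n + 2400 = ((32/975)n − 16/39)(−(975/4)n² − (10725/4)n − 5850) + (0)
Last nonzero remainder: −(975/4)n² − (10725/4)n − 5850. Dividing through by −975/4 gives the monic gcd n² + 11n + 24.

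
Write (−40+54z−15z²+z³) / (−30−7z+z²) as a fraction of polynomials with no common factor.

(4−5z+z²)/(3+z)

By polynomial division,
  z³−15z²+54z−40 = (z−8)(z²−7z−30) + (28z−280)
  z²−7z−30 = ((1/28)z+3/28)(28z−280) + (0)
Last nonzero remainder: 28z−280. Dividing through by 28 gives the monic gcd z−10.
Cancel z−10 from numerator and denominator to get the reduced form.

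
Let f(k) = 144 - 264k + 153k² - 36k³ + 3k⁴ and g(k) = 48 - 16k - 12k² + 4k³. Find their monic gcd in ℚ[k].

-3 + k

Repeated division with remainder:
  3k⁴ - 36k³ + 153k² - 264k + 144 = ((3/4)k - 27/4)(4k³ - 12k² - 16k + 48) + (84k² - 408k + 468)
  4k³ - 12k² - 16k + 48 = ((1/21)k + 13/147)(84k² - 408k + 468) + (-(108/49)k + 324/49)
  84k² - 408k + 468 = (-(343/9)k + 637/9)(-(108/49)k + 324/49) + (0)
Last nonzero remainder: -(108/49)k + 324/49. Dividing through by -108/49 gives the monic gcd k - 3.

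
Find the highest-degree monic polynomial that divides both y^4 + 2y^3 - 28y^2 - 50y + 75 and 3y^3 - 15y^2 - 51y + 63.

Repeated division with remainder:
  y^4 + 2y^3 - 28y^2 - 50y + 75 = ((1/3)y + 7/3)(3y^3 - 15y^2 - 51y + 63) + (24y^2 + 48y - 72)
  3y^3 - 15y^2 - 51y + 63 = ((1/8)y - 7/8)(24y^2 + 48y - 72) + (0)
Last nonzero remainder: 24y^2 + 48y - 72. Dividing through by 24 gives the monic gcd y^2 + 2y - 3.

y^2 + 2y - 3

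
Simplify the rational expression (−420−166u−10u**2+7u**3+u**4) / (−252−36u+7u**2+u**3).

Euclidean algorithm in ℚ[u]:
  u**4+7u**3−10u**2−166u−420 = (u)(u**3+7u**2−36u−252) + (26u**2+86u−420)
  u**3+7u**2−36u−252 = ((1/26)u+24/169)(26u**2+86u−420) + (−(5418/169)u−32508/169)
  26u**2+86u−420 = (−(2197/2709)u+845/387)(−(5418/169)u−32508/169) + (0)
Last nonzero remainder: −(5418/169)u−32508/169. Dividing through by −5418/169 gives the monic gcd u+6.
Cancel u+6 from numerator and denominator to get the reduced form.

(−70−16u+u**2+u**3)/(−42+u+u**2)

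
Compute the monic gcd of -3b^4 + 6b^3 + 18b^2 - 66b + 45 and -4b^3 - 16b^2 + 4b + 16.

b - 1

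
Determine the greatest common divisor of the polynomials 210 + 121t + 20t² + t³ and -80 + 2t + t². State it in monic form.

Apply the Euclidean algorithm:
  t³ + 20t² + 121t + 210 = (t + 18)(t² + 2t - 80) + (165t + 1650)
  t² + 2t - 80 = ((1/165)t - 8/165)(165t + 1650) + (0)
Last nonzero remainder: 165t + 1650. Dividing through by 165 gives the monic gcd t + 10.

10 + t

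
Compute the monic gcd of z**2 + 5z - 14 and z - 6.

Euclidean algorithm in ℚ[z]:
  z**2 + 5z - 14 = (z + 11)(z - 6) + (52)
  z - 6 = ((1/52)z - 3/26)(52) + (0)
The last nonzero remainder is the constant 52, so the polynomials are coprime and gcd = 1.

1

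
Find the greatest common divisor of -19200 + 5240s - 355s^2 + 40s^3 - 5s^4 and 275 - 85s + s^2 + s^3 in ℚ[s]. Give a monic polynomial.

-5 + s

By polynomial division,
  -5s^4 + 40s^3 - 355s^2 + 5240s - 19200 = (-5s + 45)(s^3 + s^2 - 85s + 275) + (-825s^2 + 10440s - 31575)
  s^3 + s^2 - 85s + 275 = (-(1/825)s - 751/45375)(-825s^2 + 10440s - 31575) + ((149796/3025)s - 149796/605)
  -825s^2 + 10440s - 31575 = (-(831875/49932)s + 6367625/49932)((149796/3025)s - 149796/605) + (0)
Last nonzero remainder: (149796/3025)s - 149796/605. Dividing through by 149796/3025 gives the monic gcd s - 5.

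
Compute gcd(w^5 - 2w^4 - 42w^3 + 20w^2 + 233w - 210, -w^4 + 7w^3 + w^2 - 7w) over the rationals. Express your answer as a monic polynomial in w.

By polynomial division,
  w^5 - 2w^4 - 42w^3 + 20w^2 + 233w - 210 = (-w - 5)(-w^4 + 7w^3 + w^2 - 7w) + (-6w^3 + 18w^2 + 198w - 210)
  -w^4 + 7w^3 + w^2 - 7w = ((1/6)w - 2/3)(-6w^3 + 18w^2 + 198w - 210) + (-20w^2 + 160w - 140)
  -6w^3 + 18w^2 + 198w - 210 = ((3/10)w + 3/2)(-20w^2 + 160w - 140) + (0)
Last nonzero remainder: -20w^2 + 160w - 140. Dividing through by -20 gives the monic gcd w^2 - 8w + 7.

w^2 - 8w + 7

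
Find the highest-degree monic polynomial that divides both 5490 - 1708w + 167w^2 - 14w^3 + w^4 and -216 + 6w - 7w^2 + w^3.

Euclidean algorithm in ℚ[w]:
  w^4 - 14w^3 + 167w^2 - 1708w + 5490 = (w - 7)(w^3 - 7w^2 + 6w - 216) + (112w^2 - 1450w + 3978)
  w^3 - 7w^2 + 6w - 216 = ((1/112)w + 333/6272)(112w^2 - 1450w + 3978) + ((148857/3136)w - 1339713/3136)
  112w^2 - 1450w + 3978 = ((351232/148857)w - 1386112/148857)((148857/3136)w - 1339713/3136) + (0)
Last nonzero remainder: (148857/3136)w - 1339713/3136. Dividing through by 148857/3136 gives the monic gcd w - 9.

-9 + w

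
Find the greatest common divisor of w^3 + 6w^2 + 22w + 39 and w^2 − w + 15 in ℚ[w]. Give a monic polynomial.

Apply the Euclidean algorithm:
  w^3 + 6w^2 + 22w + 39 = (w + 7)(w^2 − w + 15) + (14w − 66)
  w^2 − w + 15 = ((1/14)w + 13/49)(14w − 66) + (1593/49)
  14w − 66 = ((686/1593)w − 1078/531)(1593/49) + (0)
The last nonzero remainder is the constant 1593/49, so the polynomials are coprime and gcd = 1.

1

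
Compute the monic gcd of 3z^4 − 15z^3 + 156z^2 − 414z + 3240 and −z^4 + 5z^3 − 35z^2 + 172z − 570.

z^2 + 2z + 30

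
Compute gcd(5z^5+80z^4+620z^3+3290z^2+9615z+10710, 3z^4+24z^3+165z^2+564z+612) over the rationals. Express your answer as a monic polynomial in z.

z^3+6z^2+43z+102

By polynomial division,
  5z^5+80z^4+620z^3+3290z^2+9615z+10710 = ((5/3)z+40/3)(3z^4+24z^3+165z^2+564z+612) + (25z^3+150z^2+1075z+2550)
  3z^4+24z^3+165z^2+564z+612 = ((3/25)z+6/25)(25z^3+150z^2+1075z+2550) + (0)
Last nonzero remainder: 25z^3+150z^2+1075z+2550. Dividing through by 25 gives the monic gcd z^3+6z^2+43z+102.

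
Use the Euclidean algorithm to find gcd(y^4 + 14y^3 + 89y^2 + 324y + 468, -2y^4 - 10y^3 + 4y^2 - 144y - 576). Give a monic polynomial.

Repeated division with remainder:
  y^4 + 14y^3 + 89y^2 + 324y + 468 = (-1/2)(-2y^4 - 10y^3 + 4y^2 - 144y - 576) + (9y^3 + 91y^2 + 252y + 180)
  -2y^4 - 10y^3 + 4y^2 - 144y - 576 = (-(2/9)y + 92/81)(9y^3 + 91y^2 + 252y + 180) + (-(3512/81)y^2 - (3512/9)y - 7024/9)
  9y^3 + 91y^2 + 252y + 180 = (-(729/3512)y - 405/1756)(-(3512/81)y^2 - (3512/9)y - 7024/9) + (0)
Last nonzero remainder: -(3512/81)y^2 - (3512/9)y - 7024/9. Dividing through by -3512/81 gives the monic gcd y^2 + 9y + 18.

y^2 + 9y + 18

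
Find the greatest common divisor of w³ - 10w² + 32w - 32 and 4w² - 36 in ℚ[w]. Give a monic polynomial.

Euclidean algorithm in ℚ[w]:
  w³ - 10w² + 32w - 32 = ((1/4)w - 5/2)(4w² - 36) + (41w - 122)
  4w² - 36 = ((4/41)w + 488/1681)(41w - 122) + (-980/1681)
  41w - 122 = (-(68921/980)w + 102541/490)(-980/1681) + (0)
The last nonzero remainder is the constant -980/1681, so the polynomials are coprime and gcd = 1.

1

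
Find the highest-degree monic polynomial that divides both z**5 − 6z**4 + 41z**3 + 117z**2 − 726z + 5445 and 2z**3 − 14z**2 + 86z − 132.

z**2 − 5z + 33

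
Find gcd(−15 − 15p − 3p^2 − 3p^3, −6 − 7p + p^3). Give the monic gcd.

1 + p

Repeated division with remainder:
  −3p^3 − 3p^2 − 15p − 15 = (−3)(p^3 − 7p − 6) + (−3p^2 − 36p − 33)
  p^3 − 7p − 6 = (−(1/3)p + 4)(−3p^2 − 36p − 33) + (126p + 126)
  −3p^2 − 36p − 33 = (−(1/42)p − 11/42)(126p + 126) + (0)
Last nonzero remainder: 126p + 126. Dividing through by 126 gives the monic gcd p + 1.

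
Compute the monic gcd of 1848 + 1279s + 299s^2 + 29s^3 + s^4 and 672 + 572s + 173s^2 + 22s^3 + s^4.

Euclidean algorithm in ℚ[s]:
  s^4 + 29s^3 + 299s^2 + 1279s + 1848 = (s^4 + 22s^3 + 173s^2 + 572s + 672) + (7s^3 + 126s^2 + 707s + 1176)
  s^4 + 22s^3 + 173s^2 + 572s + 672 = ((1/7)s + 4/7)(7s^3 + 126s^2 + 707s + 1176) + (0)
Last nonzero remainder: 7s^3 + 126s^2 + 707s + 1176. Dividing through by 7 gives the monic gcd s^3 + 18s^2 + 101s + 168.

168 + 101s + 18s^2 + s^3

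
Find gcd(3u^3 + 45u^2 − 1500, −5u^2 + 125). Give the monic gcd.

Euclidean algorithm in ℚ[u]:
  3u^3 + 45u^2 − 1500 = (−(3/5)u − 9)(−5u^2 + 125) + (75u − 375)
  −5u^2 + 125 = (−(1/15)u − 1/3)(75u − 375) + (0)
Last nonzero remainder: 75u − 375. Dividing through by 75 gives the monic gcd u − 5.

u − 5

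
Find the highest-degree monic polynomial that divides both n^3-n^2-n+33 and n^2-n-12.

n+3

Repeated division with remainder:
  n^3-n^2-n+33 = (n)(n^2-n-12) + (11n+33)
  n^2-n-12 = ((1/11)n-4/11)(11n+33) + (0)
Last nonzero remainder: 11n+33. Dividing through by 11 gives the monic gcd n+3.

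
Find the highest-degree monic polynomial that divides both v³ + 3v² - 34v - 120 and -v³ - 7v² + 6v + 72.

Apply the Euclidean algorithm:
  v³ + 3v² - 34v - 120 = (-1)(-v³ - 7v² + 6v + 72) + (-4v² - 28v - 48)
  -v³ - 7v² + 6v + 72 = ((1/4)v)(-4v² - 28v - 48) + (18v + 72)
  -4v² - 28v - 48 = (-(2/9)v - 2/3)(18v + 72) + (0)
Last nonzero remainder: 18v + 72. Dividing through by 18 gives the monic gcd v + 4.

v + 4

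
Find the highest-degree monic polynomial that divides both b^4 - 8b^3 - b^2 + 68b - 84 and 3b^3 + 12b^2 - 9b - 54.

Euclidean algorithm in ℚ[b]:
  b^4 - 8b^3 - b^2 + 68b - 84 = ((1/3)b - 4)(3b^3 + 12b^2 - 9b - 54) + (50b^2 + 50b - 300)
  3b^3 + 12b^2 - 9b - 54 = ((3/50)b + 9/50)(50b^2 + 50b - 300) + (0)
Last nonzero remainder: 50b^2 + 50b - 300. Dividing through by 50 gives the monic gcd b^2 + b - 6.

b^2 + b - 6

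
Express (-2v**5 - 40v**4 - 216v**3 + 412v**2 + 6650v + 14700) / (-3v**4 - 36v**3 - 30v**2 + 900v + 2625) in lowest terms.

(2v**2 + 26v + 84)/(3v + 15)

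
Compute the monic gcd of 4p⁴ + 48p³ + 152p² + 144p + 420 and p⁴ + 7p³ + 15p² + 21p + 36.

p² + 3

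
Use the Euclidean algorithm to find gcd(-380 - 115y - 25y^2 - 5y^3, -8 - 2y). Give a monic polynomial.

Repeated division with remainder:
  -5y^3 - 25y^2 - 115y - 380 = ((5/2)y^2 + (5/2)y + 95/2)(-2y - 8) + (0)
Last nonzero remainder: -2y - 8. Dividing through by -2 gives the monic gcd y + 4.

4 + y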